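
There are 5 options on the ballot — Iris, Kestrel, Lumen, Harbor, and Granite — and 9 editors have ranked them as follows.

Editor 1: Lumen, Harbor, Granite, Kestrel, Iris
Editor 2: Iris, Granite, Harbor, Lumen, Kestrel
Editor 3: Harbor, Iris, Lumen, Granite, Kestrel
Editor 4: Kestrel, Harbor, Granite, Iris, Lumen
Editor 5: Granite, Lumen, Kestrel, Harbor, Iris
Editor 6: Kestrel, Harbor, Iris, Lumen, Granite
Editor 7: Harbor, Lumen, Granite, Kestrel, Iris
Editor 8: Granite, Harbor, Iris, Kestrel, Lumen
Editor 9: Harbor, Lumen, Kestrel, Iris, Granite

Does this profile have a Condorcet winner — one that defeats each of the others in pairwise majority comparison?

Yes

Head-to-head results (9 voters total):
Iris vs Kestrel: Kestrel wins 6–3.
Iris vs Lumen: Iris wins 5–4.
Iris vs Harbor: Harbor wins 8–1.
Iris vs Granite: Granite wins 5–4.
Kestrel vs Lumen: Lumen wins 6–3.
Kestrel vs Harbor: Harbor wins 6–3.
Kestrel vs Granite: Granite wins 6–3.
Lumen vs Harbor: Harbor wins 7–2.
Lumen vs Granite: Lumen wins 5–4.
Harbor vs Granite: Harbor wins 6–3.
Harbor beats each rival — Iris (8–1), Kestrel (6–3), Lumen (7–2), Granite (6–3) — so Harbor is the Condorcet winner.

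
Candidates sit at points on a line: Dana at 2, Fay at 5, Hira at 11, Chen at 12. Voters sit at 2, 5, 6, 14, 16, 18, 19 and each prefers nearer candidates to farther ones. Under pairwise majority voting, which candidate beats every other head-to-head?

Chen

With single-peaked preferences on a line, the Condorcet winner is the candidate closest to the median voter.
The median voter (position 14) is closest to Chen at 12.
Check: Chen vs Hira — voters closer to Chen: 4 of 7.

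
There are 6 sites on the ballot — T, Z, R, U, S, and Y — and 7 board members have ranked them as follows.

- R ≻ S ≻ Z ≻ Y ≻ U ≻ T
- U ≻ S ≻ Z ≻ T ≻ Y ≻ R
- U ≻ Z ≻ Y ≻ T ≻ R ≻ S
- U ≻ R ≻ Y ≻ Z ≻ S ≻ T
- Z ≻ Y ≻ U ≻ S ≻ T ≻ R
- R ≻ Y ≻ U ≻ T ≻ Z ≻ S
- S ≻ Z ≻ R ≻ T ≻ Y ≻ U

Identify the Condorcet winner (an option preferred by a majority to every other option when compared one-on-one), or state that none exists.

There is no Condorcet winner

Head-to-head results (7 voters total):
T vs Z: Z wins 6–1.
T vs R: R wins 4–3.
T vs U: U wins 6–1.
T vs S: S wins 5–2.
T vs Y: Y wins 5–2.
Z vs R: Z wins 4–3.
Z vs U: U wins 4–3.
Z vs S: Z wins 4–3.
Z vs Y: Z wins 5–2.
R vs U: U wins 4–3.
R vs S: R wins 4–3.
R vs Y: R wins 4–3.
U vs S: U wins 5–2.
U vs Y: Y wins 4–3.
S vs Y: Y wins 4–3.
No candidate beats all others: Z beats Y beats U beats Z, a majority cycle.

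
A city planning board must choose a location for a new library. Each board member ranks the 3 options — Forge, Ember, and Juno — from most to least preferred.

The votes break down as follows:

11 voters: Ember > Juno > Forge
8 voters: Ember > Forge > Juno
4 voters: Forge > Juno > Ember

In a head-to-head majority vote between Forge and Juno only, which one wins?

Ballots ranking Forge above Juno: 8+4 = 12.
Ballots ranking Juno above Forge: 11.
Forge wins the head-to-head, 12–11.

Forge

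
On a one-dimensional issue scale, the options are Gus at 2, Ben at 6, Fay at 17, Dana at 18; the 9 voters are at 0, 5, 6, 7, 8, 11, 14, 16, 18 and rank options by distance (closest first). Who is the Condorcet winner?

Ben

With single-peaked preferences on a line, the Condorcet winner is the candidate closest to the median voter.
The median voter (position 8) is closest to Ben at 6.
Check: Ben vs Fay — voters closer to Ben: 6 of 9.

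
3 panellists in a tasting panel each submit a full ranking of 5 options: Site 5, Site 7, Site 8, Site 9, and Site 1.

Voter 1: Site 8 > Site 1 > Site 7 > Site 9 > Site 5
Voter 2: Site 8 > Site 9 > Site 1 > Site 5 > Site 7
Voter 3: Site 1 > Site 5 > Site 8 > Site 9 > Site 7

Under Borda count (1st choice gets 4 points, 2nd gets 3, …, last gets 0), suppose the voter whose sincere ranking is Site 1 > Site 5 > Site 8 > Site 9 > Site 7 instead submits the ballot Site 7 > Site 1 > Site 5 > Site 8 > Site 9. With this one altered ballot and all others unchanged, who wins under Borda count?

Borda totals with the altered ballot: Site 5 3, Site 7 6, Site 8 9, Site 9 4, Site 1 8.
The winner is unchanged: still Site 8.

Site 8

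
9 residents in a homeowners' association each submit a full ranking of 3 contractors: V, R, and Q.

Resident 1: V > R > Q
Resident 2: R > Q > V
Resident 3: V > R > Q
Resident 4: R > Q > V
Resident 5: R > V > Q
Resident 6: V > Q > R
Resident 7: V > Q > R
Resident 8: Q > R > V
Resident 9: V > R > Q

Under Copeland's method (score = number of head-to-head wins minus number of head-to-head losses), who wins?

Pairwise results:
  V vs R: V wins 5–4.
  V vs Q: V wins 6–3.
  R vs Q: R wins 6–3.
Copeland scores (wins − losses):
  V: 2 − 0 = 2
  R: 1 − 1 = 0
  Q: 0 − 2 = -2
V has the best Copeland score.

V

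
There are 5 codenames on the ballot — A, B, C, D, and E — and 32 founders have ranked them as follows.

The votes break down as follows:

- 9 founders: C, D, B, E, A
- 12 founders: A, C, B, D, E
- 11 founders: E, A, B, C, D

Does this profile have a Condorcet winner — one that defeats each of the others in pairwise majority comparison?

Head-to-head results (32 voters total):
A vs B: A wins 23–9.
A vs C: A wins 23–9.
A vs D: A wins 23–9.
A vs E: E wins 20–12.
B vs C: C wins 21–11.
B vs D: B wins 23–9.
B vs E: B wins 21–11.
C vs D: C wins 32–0.
C vs E: C wins 21–11.
D vs E: D wins 21–11.
No candidate beats all others: A beats B beats E beats A, a majority cycle.

No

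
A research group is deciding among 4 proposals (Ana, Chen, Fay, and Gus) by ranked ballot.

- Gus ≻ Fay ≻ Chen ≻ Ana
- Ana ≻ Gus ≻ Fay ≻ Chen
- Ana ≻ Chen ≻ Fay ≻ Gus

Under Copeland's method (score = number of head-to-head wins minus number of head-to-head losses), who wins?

Pairwise results:
  Ana vs Chen: Ana wins 2–1.
  Ana vs Fay: Ana wins 2–1.
  Ana vs Gus: Ana wins 2–1.
  Chen vs Fay: Fay wins 2–1.
  Chen vs Gus: Gus wins 2–1.
  Fay vs Gus: Gus wins 2–1.
Copeland scores (wins − losses):
  Ana: 3 − 0 = 3
  Chen: 0 − 3 = -3
  Fay: 1 − 2 = -1
  Gus: 2 − 1 = 1
Ana has the best Copeland score.

Ana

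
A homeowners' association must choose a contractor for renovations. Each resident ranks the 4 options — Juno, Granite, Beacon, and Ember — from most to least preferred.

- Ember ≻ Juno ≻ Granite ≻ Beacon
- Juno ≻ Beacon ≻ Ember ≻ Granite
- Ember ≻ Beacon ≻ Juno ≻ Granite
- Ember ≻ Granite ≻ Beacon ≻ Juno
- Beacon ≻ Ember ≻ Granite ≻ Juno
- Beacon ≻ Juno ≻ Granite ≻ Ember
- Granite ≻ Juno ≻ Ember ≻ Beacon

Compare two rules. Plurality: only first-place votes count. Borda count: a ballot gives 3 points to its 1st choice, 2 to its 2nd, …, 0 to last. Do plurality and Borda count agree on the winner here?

Plurality first-place counts: Juno 1, Granite 1, Beacon 2, Ember 3 → Ember.
Borda totals: Juno 10, Granite 8, Beacon 11, Ember 13 → Ember.
The two rules agree on Ember.

Yes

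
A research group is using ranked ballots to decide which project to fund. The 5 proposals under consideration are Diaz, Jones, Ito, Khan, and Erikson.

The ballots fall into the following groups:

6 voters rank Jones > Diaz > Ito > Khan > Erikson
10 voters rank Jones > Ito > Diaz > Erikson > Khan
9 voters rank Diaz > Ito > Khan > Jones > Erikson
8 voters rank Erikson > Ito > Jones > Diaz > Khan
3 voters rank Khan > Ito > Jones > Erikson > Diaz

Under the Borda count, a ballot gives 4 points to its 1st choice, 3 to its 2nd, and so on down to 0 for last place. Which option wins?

Borda scores:
  Diaz: 6·3 + 10·2 + 9·4 + 8·1 + 3·0 = 82
  Jones: 6·4 + 10·4 + 9·1 + 8·2 + 3·2 = 95
  Ito: 6·2 + 10·3 + 9·3 + 8·3 + 3·3 = 102
  Khan: 6·1 + 10·0 + 9·2 + 8·0 + 3·4 = 36
  Erikson: 6·0 + 10·1 + 9·0 + 8·4 + 3·1 = 45
Ito has the highest total.

Ito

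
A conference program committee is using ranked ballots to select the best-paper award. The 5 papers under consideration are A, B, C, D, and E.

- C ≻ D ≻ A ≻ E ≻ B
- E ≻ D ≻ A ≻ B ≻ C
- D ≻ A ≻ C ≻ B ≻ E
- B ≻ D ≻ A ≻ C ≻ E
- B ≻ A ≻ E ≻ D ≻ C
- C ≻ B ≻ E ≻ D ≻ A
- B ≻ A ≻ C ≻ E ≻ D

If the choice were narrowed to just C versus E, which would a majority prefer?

C

Ballots ranking C above E: 5.
Ballots ranking E above C: 2.
C wins the head-to-head, 5–2.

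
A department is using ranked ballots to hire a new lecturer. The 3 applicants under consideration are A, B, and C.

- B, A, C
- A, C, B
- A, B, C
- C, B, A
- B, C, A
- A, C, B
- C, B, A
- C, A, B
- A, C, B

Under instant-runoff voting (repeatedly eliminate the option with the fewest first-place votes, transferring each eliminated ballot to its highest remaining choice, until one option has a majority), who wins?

A

Round 1: A 4, C 3, B 2. B has the fewest and is eliminated.
Round 2: A 5, C 4. A has a majority.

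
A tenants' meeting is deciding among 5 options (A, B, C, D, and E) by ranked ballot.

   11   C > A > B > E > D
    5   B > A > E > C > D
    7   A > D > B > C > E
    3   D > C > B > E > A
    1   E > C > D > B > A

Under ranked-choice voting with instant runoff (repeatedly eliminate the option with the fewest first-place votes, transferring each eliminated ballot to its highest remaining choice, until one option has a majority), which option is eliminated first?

Round 1: C 11, A 7, B 5, D 3, E 1. E has the fewest and is eliminated.
Round 2: C 12, A 7, B 5, D 3. D has the fewest and is eliminated.
Round 3: C 15, A 7, B 5. C has a majority.

E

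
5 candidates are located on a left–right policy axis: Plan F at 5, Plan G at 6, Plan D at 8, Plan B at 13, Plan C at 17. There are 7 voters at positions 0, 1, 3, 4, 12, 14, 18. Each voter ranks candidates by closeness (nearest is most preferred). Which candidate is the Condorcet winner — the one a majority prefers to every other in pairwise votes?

With single-peaked preferences on a line, the Condorcet winner is the candidate closest to the median voter.
The median voter (position 4) is closest to Plan F at 5.
Check: Plan F vs Plan C — voters closer to Plan F: 4 of 7.

Plan F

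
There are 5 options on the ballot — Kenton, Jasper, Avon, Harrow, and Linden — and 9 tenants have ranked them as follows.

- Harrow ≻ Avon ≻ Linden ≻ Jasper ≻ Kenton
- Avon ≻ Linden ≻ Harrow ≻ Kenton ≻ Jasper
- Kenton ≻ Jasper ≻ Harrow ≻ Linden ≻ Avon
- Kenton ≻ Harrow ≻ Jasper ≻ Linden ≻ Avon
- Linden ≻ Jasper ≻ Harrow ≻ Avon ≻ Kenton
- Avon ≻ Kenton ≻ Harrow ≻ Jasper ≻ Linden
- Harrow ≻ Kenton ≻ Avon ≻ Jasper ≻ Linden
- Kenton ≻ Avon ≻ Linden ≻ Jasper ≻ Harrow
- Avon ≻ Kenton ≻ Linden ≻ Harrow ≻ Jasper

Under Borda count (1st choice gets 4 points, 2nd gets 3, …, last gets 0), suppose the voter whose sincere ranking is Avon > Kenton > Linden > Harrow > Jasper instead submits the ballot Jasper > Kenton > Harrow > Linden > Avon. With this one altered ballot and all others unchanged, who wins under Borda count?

Borda totals with the altered ballot: Kenton 22, Jasper 16, Avon 17, Harrow 21, Linden 14.
The winner is unchanged: still Kenton.

Kenton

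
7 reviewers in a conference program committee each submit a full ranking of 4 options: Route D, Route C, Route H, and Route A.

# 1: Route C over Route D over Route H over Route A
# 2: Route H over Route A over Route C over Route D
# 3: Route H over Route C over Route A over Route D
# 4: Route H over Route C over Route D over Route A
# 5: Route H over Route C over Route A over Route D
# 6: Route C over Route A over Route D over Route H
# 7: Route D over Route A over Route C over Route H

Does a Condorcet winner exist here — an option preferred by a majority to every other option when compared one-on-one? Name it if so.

Route H

Head-to-head results (7 voters total):
Route D vs Route C: Route C wins 6–1.
Route D vs Route H: Route H wins 4–3.
Route D vs Route A: Route A wins 4–3.
Route C vs Route H: Route H wins 4–3.
Route C vs Route A: Route C wins 5–2.
Route H vs Route A: Route H wins 5–2.
Route H beats each rival — Route D (4–3), Route C (4–3), Route A (5–2) — so Route H is the Condorcet winner.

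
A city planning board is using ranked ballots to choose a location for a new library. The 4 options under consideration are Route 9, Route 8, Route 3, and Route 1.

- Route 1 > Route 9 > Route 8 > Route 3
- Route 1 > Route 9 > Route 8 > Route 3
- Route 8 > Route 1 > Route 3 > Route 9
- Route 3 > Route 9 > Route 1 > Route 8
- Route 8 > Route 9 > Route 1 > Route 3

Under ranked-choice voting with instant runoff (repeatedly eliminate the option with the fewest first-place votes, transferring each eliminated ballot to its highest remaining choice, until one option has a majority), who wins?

Route 1

Round 1: Route 8 2, Route 1 2, Route 3 1, Route 9 0. Route 9 has the fewest and is eliminated.
Round 2: Route 8 2, Route 1 2, Route 3 1. Route 3 has the fewest and is eliminated.
Round 3: Route 1 3, Route 8 2. Route 1 has a majority.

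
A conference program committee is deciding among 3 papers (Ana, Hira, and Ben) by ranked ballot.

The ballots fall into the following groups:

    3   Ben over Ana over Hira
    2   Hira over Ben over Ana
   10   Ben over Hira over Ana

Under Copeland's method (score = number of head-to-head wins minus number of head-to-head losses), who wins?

Ben

Pairwise results:
  Ana vs Hira: Hira wins 12–3.
  Ana vs Ben: Ben wins 15–0.
  Hira vs Ben: Ben wins 13–2.
Copeland scores (wins − losses):
  Ana: 0 − 2 = -2
  Hira: 1 − 1 = 0
  Ben: 2 − 0 = 2
Ben has the best Copeland score.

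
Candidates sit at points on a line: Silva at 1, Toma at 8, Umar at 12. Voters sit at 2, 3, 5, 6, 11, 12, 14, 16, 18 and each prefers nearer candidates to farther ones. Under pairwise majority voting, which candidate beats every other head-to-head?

Umar

With single-peaked preferences on a line, the Condorcet winner is the candidate closest to the median voter.
The median voter (position 11) is closest to Umar at 12.
Check: Umar vs Silva — voters closer to Umar: 5 of 9.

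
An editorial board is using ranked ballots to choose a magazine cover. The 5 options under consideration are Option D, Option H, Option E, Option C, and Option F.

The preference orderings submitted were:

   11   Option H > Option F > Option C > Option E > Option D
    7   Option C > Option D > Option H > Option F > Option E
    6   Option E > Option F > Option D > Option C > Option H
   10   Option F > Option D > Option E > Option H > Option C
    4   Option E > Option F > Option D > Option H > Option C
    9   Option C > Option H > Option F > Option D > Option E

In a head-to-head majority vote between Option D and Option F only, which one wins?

Option F

Ballots ranking Option D above Option F: 7.
Ballots ranking Option F above Option D: 11+6+10+4+9 = 40.
Option F wins the head-to-head, 40–7.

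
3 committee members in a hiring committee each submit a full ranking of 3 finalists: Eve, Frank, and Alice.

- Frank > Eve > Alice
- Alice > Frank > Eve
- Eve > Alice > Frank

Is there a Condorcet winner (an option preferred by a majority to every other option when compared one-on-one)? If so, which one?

Head-to-head results (3 voters total):
Eve vs Frank: Frank wins 2–1.
Eve vs Alice: Eve wins 2–1.
Frank vs Alice: Alice wins 2–1.
No candidate beats all others: Eve beats Alice beats Frank beats Eve, a majority cycle.

No Condorcet winner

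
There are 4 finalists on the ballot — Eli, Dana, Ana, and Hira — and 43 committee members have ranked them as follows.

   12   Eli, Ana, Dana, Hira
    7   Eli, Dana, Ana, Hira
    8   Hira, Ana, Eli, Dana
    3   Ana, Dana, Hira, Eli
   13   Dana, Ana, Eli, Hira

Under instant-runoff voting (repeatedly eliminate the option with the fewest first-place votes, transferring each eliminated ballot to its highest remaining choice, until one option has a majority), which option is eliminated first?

Ana

Round 1: Eli 19, Dana 13, Hira 8, Ana 3. Ana has the fewest and is eliminated.
Round 2: Eli 19, Dana 16, Hira 8. Hira has the fewest and is eliminated.
Round 3: Eli 27, Dana 16. Eli has a majority.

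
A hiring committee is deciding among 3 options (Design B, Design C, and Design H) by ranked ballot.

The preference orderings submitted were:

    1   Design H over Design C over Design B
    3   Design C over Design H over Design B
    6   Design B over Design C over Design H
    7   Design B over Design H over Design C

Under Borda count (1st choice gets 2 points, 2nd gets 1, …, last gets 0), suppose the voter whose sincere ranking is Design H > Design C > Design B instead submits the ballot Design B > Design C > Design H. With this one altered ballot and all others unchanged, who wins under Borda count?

Borda totals with the altered ballot: Design B 28, Design C 13, Design H 10.
The winner is unchanged: still Design B.

Design B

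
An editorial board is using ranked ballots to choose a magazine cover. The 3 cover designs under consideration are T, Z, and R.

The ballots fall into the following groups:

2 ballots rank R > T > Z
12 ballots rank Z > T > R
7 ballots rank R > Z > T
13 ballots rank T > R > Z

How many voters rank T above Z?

Ballots ranking T above Z: 2+13 = 15.
Ballots ranking Z above T: 12+7 = 19.
So 15 of 34 voters prefer T to Z.

15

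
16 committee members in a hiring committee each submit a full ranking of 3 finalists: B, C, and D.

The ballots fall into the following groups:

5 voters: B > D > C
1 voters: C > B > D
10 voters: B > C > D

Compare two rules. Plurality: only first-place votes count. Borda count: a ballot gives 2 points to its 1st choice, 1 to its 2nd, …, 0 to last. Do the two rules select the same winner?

Plurality first-place counts: B 15, C 1, D 0 → B.
Borda totals: B 31, C 12, D 5 → B.
The two rules agree on B.

Yes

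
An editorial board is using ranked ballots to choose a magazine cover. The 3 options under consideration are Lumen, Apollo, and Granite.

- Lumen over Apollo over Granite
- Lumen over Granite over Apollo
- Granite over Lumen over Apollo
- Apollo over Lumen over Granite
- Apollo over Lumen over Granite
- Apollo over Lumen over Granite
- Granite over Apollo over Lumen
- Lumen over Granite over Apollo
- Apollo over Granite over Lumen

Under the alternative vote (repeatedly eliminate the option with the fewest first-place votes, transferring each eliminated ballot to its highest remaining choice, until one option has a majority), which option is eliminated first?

Round 1: Apollo 4, Lumen 3, Granite 2. Granite has the fewest and is eliminated.
Round 2: Apollo 5, Lumen 4. Apollo has a majority.

Granite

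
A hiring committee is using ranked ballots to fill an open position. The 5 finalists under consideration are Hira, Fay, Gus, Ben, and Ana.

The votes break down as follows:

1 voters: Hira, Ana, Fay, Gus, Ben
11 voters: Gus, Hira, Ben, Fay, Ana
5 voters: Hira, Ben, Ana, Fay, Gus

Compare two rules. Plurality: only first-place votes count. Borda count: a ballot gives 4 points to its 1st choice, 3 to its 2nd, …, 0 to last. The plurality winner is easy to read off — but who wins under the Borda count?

Plurality first-place counts: Hira 6, Fay 0, Gus 11, Ben 0, Ana 0 → Gus.
Borda totals: Hira 57, Fay 18, Gus 45, Ben 37, Ana 13 → Hira.

Hira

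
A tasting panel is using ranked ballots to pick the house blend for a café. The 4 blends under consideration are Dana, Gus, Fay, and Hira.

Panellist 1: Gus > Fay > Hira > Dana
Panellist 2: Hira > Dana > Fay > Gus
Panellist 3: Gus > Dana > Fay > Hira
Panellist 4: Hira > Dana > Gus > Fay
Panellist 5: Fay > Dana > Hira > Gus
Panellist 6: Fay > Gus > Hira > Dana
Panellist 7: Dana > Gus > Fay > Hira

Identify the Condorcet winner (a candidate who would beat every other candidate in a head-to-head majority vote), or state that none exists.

Head-to-head results (7 voters total):
Dana vs Gus: Dana wins 4–3.
Dana vs Fay: Dana wins 4–3.
Dana vs Hira: Hira wins 4–3.
Gus vs Fay: Gus wins 4–3.
Gus vs Hira: Gus wins 4–3.
Fay vs Hira: Fay wins 5–2.
No candidate beats all others: Dana beats Gus beats Hira beats Dana, a majority cycle.

There is no Condorcet winner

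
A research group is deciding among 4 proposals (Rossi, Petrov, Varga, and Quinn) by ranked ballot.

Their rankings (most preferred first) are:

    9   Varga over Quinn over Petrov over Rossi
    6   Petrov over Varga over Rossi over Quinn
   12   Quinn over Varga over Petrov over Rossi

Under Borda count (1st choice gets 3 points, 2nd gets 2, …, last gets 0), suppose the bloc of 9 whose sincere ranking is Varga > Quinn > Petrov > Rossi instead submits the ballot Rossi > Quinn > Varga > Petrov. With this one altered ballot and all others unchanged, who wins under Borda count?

Quinn

Borda totals with the altered ballot: Rossi 33, Petrov 30, Varga 45, Quinn 54.
The switch changes the winner from Varga to Quinn.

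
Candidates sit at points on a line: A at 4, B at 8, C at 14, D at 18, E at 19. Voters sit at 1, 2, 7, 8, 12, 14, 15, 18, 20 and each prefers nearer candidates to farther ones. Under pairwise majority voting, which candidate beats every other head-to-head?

C

With single-peaked preferences on a line, the Condorcet winner is the candidate closest to the median voter.
The median voter (position 12) is closest to C at 14.
Check: C vs B — voters closer to C: 5 of 9.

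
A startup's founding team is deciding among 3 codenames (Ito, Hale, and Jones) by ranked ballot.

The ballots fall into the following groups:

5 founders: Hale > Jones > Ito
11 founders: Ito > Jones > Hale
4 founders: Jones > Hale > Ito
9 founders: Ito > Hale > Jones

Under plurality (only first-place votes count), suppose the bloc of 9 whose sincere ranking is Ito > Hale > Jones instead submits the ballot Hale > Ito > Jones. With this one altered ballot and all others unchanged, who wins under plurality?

Hale

First-place totals with the altered ballot: Ito 11, Hale 14, Jones 4.
The switch changes the winner from Ito to Hale.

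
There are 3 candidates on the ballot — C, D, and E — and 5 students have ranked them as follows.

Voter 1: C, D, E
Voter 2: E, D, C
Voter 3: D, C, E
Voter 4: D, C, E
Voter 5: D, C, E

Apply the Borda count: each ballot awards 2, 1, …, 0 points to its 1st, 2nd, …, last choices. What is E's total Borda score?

Borda scores:
  C: 2 + 0 + 1 + 1 + 1 = 5
  D: 1 + 1 + 2 + 2 + 2 = 8
  E: 0 + 2 + 0 + 0 + 0 = 2

2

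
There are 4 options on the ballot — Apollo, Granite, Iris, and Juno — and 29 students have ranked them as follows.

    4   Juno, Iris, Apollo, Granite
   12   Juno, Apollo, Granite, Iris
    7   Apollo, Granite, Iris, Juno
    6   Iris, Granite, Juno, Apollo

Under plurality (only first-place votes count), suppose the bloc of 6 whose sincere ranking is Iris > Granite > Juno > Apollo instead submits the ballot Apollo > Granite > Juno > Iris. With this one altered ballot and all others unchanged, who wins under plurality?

First-place totals with the altered ballot: Apollo 13, Granite 0, Iris 0, Juno 16.
The winner is unchanged: still Juno.

Juno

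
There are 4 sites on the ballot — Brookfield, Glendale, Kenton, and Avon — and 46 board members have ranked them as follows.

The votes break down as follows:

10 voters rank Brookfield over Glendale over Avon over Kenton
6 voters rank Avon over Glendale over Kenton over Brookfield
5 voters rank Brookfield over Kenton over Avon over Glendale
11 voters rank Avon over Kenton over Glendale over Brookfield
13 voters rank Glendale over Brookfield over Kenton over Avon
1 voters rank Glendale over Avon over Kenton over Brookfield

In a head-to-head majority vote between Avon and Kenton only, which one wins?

Ballots ranking Avon above Kenton: 10+6+11+1 = 28.
Ballots ranking Kenton above Avon: 5+13 = 18.
Avon wins the head-to-head, 28–18.

Avon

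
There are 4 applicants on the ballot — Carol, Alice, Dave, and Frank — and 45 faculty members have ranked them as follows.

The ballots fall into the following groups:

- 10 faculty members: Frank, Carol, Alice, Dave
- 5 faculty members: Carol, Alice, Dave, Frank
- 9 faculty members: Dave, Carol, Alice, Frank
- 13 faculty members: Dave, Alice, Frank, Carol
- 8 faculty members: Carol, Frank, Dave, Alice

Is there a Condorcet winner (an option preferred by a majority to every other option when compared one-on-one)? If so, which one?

No Condorcet winner

Head-to-head results (45 voters total):
Carol vs Alice: Carol wins 32–13.
Carol vs Dave: Carol wins 23–22.
Carol vs Frank: Frank wins 23–22.
Alice vs Dave: Dave wins 30–15.
Alice vs Frank: Alice wins 27–18.
Dave vs Frank: Dave wins 27–18.
No candidate beats all others: Carol beats Alice beats Frank beats Carol, a majority cycle.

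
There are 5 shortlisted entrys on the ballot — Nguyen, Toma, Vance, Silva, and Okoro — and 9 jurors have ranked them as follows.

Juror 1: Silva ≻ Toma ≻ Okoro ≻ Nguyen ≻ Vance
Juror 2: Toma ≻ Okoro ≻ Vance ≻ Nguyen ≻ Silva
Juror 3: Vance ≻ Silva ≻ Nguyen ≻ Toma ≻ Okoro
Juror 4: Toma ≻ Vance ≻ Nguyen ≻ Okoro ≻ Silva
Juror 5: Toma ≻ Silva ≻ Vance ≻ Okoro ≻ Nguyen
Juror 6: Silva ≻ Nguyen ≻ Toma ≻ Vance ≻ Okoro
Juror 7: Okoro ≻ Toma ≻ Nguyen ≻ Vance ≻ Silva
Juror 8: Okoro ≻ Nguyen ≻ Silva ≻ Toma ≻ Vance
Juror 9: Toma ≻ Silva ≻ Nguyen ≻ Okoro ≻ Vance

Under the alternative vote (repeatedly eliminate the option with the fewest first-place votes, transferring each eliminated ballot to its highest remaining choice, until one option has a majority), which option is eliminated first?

Round 1: Toma 4, Silva 2, Okoro 2, Vance 1, Nguyen 0. Nguyen has the fewest and is eliminated.
Round 2: Toma 4, Silva 2, Okoro 2, Vance 1. Vance has the fewest and is eliminated.
Round 3: Toma 4, Silva 3, Okoro 2. Okoro has the fewest and is eliminated.
Round 4: Toma 5, Silva 4. Toma has a majority.

Nguyen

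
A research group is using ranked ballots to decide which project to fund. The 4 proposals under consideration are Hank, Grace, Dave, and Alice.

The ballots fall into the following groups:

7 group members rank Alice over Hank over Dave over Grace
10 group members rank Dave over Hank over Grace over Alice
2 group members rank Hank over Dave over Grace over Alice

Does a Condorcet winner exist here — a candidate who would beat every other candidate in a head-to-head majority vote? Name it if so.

Dave

Head-to-head results (19 voters total):
Hank vs Grace: Hank wins 19–0.
Hank vs Dave: Dave wins 10–9.
Hank vs Alice: Hank wins 12–7.
Grace vs Dave: Dave wins 19–0.
Grace vs Alice: Grace wins 12–7.
Dave vs Alice: Dave wins 12–7.
Dave beats each rival — Hank (10–9), Grace (19–0), Alice (12–7) — so Dave is the Condorcet winner.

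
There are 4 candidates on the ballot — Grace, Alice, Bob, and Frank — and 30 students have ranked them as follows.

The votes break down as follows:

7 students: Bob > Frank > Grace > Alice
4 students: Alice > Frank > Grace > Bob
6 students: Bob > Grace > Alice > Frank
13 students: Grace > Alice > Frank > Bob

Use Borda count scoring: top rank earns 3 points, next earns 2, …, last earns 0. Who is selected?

Grace

Borda scores:
  Grace: 7·1 + 4·1 + 6·2 + 13·3 = 62
  Alice: 7·0 + 4·3 + 6·1 + 13·2 = 44
  Bob: 7·3 + 4·0 + 6·3 + 13·0 = 39
  Frank: 7·2 + 4·2 + 6·0 + 13·1 = 35
Grace has the highest total.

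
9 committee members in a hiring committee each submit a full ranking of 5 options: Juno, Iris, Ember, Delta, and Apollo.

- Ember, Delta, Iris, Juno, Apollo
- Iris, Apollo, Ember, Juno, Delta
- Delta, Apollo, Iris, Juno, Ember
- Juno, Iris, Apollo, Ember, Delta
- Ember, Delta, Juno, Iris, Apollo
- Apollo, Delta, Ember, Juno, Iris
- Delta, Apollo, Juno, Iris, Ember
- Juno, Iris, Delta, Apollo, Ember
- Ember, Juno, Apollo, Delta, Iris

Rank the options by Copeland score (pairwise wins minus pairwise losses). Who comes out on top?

Pairwise results:
  Juno vs Iris: Juno wins 6–3.
  Juno vs Ember: Ember wins 5–4.
  Juno vs Delta: Delta wins 5–4.
  Juno vs Apollo: Juno wins 5–4.
  Iris vs Ember: Iris wins 5–4.
  Iris vs Delta: Delta wins 6–3.
  Iris vs Apollo: Iris wins 5–4.
  Ember vs Delta: Ember wins 5–4.
  Ember vs Apollo: Apollo wins 6–3.
  Delta vs Apollo: Delta wins 5–4.
Copeland scores (wins − losses):
  Juno: 2 − 2 = 0
  Iris: 2 − 2 = 0
  Ember: 2 − 2 = 0
  Delta: 3 − 1 = 2
  Apollo: 1 − 3 = -2
Delta has the best Copeland score.

Delta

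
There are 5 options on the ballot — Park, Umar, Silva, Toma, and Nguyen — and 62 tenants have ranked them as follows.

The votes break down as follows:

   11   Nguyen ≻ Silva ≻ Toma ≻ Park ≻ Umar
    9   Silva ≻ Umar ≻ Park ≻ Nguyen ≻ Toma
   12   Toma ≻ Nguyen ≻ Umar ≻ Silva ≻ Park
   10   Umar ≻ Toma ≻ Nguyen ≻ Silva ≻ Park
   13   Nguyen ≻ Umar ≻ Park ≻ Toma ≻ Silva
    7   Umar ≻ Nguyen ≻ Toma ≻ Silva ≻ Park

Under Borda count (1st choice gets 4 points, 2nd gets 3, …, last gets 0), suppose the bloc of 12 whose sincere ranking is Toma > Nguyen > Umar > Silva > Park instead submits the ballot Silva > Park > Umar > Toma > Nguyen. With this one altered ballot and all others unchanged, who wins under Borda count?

Borda totals with the altered ballot: Park 91, Umar 158, Silva 134, Toma 91, Nguyen 146.
The switch changes the winner from Nguyen to Umar.

Umar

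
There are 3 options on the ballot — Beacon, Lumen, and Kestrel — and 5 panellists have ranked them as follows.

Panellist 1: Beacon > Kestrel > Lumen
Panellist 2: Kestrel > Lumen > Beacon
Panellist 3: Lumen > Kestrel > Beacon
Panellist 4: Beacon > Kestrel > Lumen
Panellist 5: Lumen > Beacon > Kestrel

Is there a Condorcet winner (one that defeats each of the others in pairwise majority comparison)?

Head-to-head results (5 voters total):
Beacon vs Lumen: Lumen wins 3–2.
Beacon vs Kestrel: Beacon wins 3–2.
Lumen vs Kestrel: Kestrel wins 3–2.
No candidate beats all others: Beacon beats Kestrel beats Lumen beats Beacon, a majority cycle.

No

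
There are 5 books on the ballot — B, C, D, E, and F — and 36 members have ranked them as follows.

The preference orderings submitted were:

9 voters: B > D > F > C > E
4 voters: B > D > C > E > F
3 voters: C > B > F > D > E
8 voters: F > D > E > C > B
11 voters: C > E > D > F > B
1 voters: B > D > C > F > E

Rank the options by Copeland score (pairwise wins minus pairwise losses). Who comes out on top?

D

Pairwise results:
  B vs C: C wins 22–14.
  B vs D: D wins 19–17.
  B vs E: E wins 19–17.
  B vs F: F wins 19–17.
  C vs D: D wins 22–14.
  C vs E: C wins 28–8.
  C vs F: C wins 19–17.
  D vs E: D wins 25–11.
  D vs F: D wins 25–11.
  E vs F: F wins 21–15.
Copeland scores (wins − losses):
  B: 0 − 4 = -4
  C: 3 − 1 = 2
  D: 4 − 0 = 4
  E: 1 − 3 = -2
  F: 2 − 2 = 0
D has the best Copeland score.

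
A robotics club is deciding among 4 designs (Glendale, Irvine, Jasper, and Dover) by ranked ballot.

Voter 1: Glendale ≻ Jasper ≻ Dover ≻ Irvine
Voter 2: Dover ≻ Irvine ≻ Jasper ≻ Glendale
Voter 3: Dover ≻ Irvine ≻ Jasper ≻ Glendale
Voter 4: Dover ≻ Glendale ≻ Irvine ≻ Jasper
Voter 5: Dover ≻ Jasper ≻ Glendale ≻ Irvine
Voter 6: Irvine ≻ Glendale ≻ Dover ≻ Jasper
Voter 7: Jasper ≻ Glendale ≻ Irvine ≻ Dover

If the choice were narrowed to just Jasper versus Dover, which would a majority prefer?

Dover

Ballots ranking Jasper above Dover: 2.
Ballots ranking Dover above Jasper: 5.
Dover wins the head-to-head, 5–2.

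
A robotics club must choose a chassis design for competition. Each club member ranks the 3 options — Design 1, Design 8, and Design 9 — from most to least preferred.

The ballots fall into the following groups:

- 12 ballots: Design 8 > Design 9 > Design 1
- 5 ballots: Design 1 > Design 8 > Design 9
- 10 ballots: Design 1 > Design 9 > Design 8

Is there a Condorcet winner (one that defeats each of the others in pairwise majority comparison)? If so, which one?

Head-to-head results (27 voters total):
Design 1 vs Design 8: Design 1 wins 15–12.
Design 1 vs Design 9: Design 1 wins 15–12.
Design 8 vs Design 9: Design 8 wins 17–10.
Design 1 beats each rival — Design 8 (15–12), Design 9 (15–12) — so Design 1 is the Condorcet winner.

Design 1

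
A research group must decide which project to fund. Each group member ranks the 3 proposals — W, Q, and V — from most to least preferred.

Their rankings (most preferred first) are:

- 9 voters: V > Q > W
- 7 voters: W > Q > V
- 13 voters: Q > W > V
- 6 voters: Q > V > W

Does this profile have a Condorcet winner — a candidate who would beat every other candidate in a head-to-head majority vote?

Yes

Head-to-head results (35 voters total):
W vs Q: Q wins 28–7.
W vs V: W wins 20–15.
Q vs V: Q wins 26–9.
Q beats each rival — W (28–7), V (26–9) — so Q is the Condorcet winner.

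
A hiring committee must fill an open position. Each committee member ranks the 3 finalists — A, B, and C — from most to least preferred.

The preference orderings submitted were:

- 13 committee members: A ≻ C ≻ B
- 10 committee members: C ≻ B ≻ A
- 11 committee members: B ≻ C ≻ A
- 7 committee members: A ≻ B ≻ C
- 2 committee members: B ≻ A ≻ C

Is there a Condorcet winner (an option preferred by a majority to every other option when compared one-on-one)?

Head-to-head results (43 voters total):
A vs B: B wins 23–20.
A vs C: A wins 22–21.
B vs C: C wins 23–20.
No candidate beats all others: A beats C beats B beats A, a majority cycle.

No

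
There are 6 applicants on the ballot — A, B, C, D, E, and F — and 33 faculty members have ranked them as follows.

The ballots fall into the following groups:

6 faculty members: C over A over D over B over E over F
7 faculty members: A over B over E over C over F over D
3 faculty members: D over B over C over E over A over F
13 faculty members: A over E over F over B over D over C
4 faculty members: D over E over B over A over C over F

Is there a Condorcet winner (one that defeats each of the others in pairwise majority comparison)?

Head-to-head results (33 voters total):
A vs B: A wins 26–7.
A vs C: A wins 24–9.
A vs D: A wins 26–7.
A vs E: A wins 26–7.
A vs F: A wins 33–0.
B vs C: B wins 27–6.
B vs D: B wins 20–13.
B vs E: E wins 17–16.
B vs F: B wins 20–13.
C vs D: D wins 20–13.
C vs E: E wins 24–9.
C vs F: C wins 20–13.
D vs E: E wins 20–13.
D vs F: F wins 20–13.
E vs F: E wins 33–0.
A beats each rival — B (26–7), C (24–9), D (26–7), E (26–7), F (33–0) — so A is the Condorcet winner.

Yes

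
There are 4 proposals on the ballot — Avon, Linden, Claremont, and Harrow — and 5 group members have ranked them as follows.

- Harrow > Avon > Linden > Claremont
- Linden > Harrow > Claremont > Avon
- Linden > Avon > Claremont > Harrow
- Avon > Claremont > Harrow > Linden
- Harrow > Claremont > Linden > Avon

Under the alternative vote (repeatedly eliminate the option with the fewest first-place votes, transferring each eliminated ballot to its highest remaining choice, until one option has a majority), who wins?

Round 1: Linden 2, Harrow 2, Avon 1, Claremont 0. Claremont has the fewest and is eliminated.
Round 2: Linden 2, Harrow 2, Avon 1. Avon has the fewest and is eliminated.
Round 3: Harrow 3, Linden 2. Harrow has a majority.

Harrow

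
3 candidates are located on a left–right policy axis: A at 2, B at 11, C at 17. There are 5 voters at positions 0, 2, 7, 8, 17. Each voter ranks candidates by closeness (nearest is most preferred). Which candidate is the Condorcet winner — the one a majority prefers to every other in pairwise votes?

B

With single-peaked preferences on a line, the Condorcet winner is the candidate closest to the median voter.
The median voter (position 7) is closest to B at 11.
Check: B vs C — voters closer to B: 4 of 5.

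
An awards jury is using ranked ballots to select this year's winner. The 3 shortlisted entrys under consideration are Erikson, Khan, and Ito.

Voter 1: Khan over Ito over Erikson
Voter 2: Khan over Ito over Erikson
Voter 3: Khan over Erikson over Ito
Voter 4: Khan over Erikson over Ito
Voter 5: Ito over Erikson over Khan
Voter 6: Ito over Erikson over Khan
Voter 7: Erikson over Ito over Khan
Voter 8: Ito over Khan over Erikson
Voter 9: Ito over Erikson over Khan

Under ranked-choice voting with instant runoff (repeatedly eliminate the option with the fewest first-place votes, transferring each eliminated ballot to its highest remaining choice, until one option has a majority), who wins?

Ito

Round 1: Khan 4, Ito 4, Erikson 1. Erikson has the fewest and is eliminated.
Round 2: Ito 5, Khan 4. Ito has a majority.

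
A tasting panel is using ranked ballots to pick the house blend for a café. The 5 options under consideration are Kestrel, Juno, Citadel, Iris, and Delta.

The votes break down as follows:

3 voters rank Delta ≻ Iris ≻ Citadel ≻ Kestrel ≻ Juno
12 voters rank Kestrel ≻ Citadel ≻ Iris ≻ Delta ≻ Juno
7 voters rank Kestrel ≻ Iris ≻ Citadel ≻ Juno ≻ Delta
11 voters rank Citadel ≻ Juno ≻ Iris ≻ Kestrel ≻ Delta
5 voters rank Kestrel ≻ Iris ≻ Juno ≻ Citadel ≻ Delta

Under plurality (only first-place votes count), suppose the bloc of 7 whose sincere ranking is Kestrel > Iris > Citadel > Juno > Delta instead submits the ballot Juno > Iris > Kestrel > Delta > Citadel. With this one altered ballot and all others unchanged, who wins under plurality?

Kestrel

First-place totals with the altered ballot: Kestrel 17, Juno 7, Citadel 11, Iris 0, Delta 3.
The winner is unchanged: still Kestrel.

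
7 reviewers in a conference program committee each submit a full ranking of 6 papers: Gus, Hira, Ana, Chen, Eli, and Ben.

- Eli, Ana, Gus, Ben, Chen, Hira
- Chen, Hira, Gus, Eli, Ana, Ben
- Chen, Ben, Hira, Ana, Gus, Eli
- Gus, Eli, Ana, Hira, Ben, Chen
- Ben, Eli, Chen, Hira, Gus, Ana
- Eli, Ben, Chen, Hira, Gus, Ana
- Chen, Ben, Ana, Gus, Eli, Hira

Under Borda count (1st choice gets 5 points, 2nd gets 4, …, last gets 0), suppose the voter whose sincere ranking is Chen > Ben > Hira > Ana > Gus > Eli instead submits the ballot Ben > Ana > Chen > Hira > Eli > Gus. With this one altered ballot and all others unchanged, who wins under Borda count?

Eli

Borda totals with the altered ballot: Gus 15, Hira 12, Ana 15, Chen 20, Eli 22, Ben 21.
The switch changes the winner from Chen to Eli.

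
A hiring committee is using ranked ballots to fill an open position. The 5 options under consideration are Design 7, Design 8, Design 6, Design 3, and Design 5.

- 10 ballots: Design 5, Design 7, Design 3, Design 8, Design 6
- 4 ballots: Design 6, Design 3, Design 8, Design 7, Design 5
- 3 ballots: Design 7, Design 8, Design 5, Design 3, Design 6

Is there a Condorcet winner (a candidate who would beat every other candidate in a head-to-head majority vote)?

Yes

Head-to-head results (17 voters total):
Design 7 vs Design 8: Design 7 wins 13–4.
Design 7 vs Design 6: Design 7 wins 13–4.
Design 7 vs Design 3: Design 7 wins 13–4.
Design 7 vs Design 5: Design 5 wins 10–7.
Design 8 vs Design 6: Design 8 wins 13–4.
Design 8 vs Design 3: Design 3 wins 14–3.
Design 8 vs Design 5: Design 5 wins 10–7.
Design 6 vs Design 3: Design 3 wins 13–4.
Design 6 vs Design 5: Design 5 wins 13–4.
Design 3 vs Design 5: Design 5 wins 13–4.
Design 5 beats each rival — Design 7 (10–7), Design 8 (10–7), Design 6 (13–4), Design 3 (13–4) — so Design 5 is the Condorcet winner.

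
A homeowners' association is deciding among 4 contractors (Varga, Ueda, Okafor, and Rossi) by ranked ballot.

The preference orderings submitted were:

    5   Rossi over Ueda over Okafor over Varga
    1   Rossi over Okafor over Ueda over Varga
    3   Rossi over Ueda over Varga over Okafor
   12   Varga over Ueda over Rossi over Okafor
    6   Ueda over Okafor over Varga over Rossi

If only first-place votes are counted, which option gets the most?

First-place vote totals:
  Varga: 12
  Ueda: 6
  Okafor: 0
  Rossi: 9
Varga has the most first-place votes.

Varga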